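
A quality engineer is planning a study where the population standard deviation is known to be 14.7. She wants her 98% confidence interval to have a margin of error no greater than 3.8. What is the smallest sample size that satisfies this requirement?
n ≥ 81

For margin E ≤ 3.8:
n ≥ (z* · σ / E)²
n ≥ (2.326 · 14.7 / 3.8)²
n ≥ 80.96

Minimum n = 81 (rounding up)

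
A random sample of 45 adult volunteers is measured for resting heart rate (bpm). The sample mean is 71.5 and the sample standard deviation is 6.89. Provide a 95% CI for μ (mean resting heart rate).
(69.43, 73.57)

t-interval (σ unknown):
df = n - 1 = 44
t* = 2.015 for 95% confidence

Margin of error = t* · s/√n = 2.015 · 6.89/√45 = 2.07

CI: (69.43, 73.57)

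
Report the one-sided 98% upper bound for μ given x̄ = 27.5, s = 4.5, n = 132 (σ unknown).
μ ≤ 28.31

Upper bound (one-sided):
t* = 2.074 (one-sided for 98%)
Upper bound = x̄ + t* · s/√n = 27.5 + 2.074 · 4.5/√132 = 28.31

We are 98% confident that μ ≤ 28.31.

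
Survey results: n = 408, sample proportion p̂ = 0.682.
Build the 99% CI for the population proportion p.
(0.623, 0.741)

Proportion CI:
SE = √(p̂(1-p̂)/n) = √(0.682 · 0.318 / 408) = 0.02306

z* = 2.576
Margin = z* · SE = 2.576 · 0.02306 = 0.0594

CI: 0.682 ± 0.0594 = (0.623, 0.741)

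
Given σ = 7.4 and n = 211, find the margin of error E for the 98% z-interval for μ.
Margin of error = 1.18

Margin of error = z* · σ/√n
= 2.326 · 7.4/√211
= 2.326 · 7.4/14.5258
= 1.18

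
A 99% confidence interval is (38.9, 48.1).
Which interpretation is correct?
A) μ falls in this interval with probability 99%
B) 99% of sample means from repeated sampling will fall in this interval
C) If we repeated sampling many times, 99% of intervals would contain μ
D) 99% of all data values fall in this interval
C

A) Wrong — μ is fixed; the randomness lives in the interval, not in μ.
B) Wrong — coverage applies to intervals containing μ, not to future x̄ values.
C) Correct — this is the frequentist long-run coverage interpretation.
D) Wrong — a CI is about the parameter μ, not individual data values.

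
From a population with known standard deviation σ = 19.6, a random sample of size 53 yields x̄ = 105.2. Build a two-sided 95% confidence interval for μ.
(99.92, 110.48)

z-interval (σ known):
z* = 1.960 for 95% confidence

Margin of error = z* · σ/√n = 1.960 · 19.6/√53 = 5.28

CI: (105.2 - 5.28, 105.2 + 5.28) = (99.92, 110.48)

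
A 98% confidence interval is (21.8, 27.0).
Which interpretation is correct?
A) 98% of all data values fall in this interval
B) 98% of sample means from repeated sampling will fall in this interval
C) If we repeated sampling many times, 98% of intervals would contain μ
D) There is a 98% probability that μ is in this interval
C

A) Wrong — a CI is about the parameter μ, not individual data values.
B) Wrong — coverage applies to intervals containing μ, not to future x̄ values.
C) Correct — this is the frequentist long-run coverage interpretation.
D) Wrong — μ is fixed; the randomness lives in the interval, not in μ.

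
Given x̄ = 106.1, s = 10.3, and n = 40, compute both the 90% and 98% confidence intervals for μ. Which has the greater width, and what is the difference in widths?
98% CI is wider by 2.41

df = 39
90% CI: t* = 1.685, (103.36, 108.84), width = 2 · t* · s/√n = 5.49
98% CI: t* = 2.426, (102.15, 110.05), width = 2 · t* · s/√n = 7.90

The 98% CI is wider by 7.90 - 5.49 = 2.41.
Higher confidence requires a wider interval.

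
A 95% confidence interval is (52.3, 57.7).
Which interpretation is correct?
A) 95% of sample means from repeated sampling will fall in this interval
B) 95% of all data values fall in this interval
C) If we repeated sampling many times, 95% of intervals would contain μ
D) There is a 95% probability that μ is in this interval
C

A) Wrong — coverage applies to intervals containing μ, not to future x̄ values.
B) Wrong — a CI is about the parameter μ, not individual data values.
C) Correct — this is the frequentist long-run coverage interpretation.
D) Wrong — μ is fixed; the randomness lives in the interval, not in μ.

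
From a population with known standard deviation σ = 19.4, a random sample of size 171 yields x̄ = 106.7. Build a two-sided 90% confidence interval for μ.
(104.26, 109.14)

z-interval (σ known):
z* = 1.645 for 90% confidence

Margin of error = z* · σ/√n = 1.645 · 19.4/√171 = 2.44

CI: (106.7 - 2.44, 106.7 + 2.44) = (104.26, 109.14)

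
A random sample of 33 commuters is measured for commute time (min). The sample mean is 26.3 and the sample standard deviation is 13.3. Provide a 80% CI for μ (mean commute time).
(23.27, 29.33)

t-interval (σ unknown):
df = n - 1 = 32
t* = 1.309 for 80% confidence

Margin of error = t* · s/√n = 1.309 · 13.3/√33 = 3.03

CI: (23.27, 29.33)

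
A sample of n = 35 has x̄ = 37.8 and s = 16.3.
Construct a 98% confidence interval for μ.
(31.07, 44.53)

t-interval (σ unknown):
df = n - 1 = 34
t* = 2.441 for 98% confidence

Margin of error = t* · s/√n = 2.441 · 16.3/√35 = 6.73

CI: (31.07, 44.53)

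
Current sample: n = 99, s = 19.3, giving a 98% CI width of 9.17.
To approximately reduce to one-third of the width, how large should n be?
n ≈ 891

CI width ∝ 1/√n
To reduce width by factor 3, need √n to grow by 3 → need 3² = 9 times as many samples.

Current: n = 99, width = 9.17
New: n = 891, width ≈ 3.01

Width reduced by factor of 9.17/3.01 = 3.05.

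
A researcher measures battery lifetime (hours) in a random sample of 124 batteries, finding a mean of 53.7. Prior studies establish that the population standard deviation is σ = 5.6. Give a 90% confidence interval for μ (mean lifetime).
(52.87, 54.53)

z-interval (σ known):
z* = 1.645 for 90% confidence

Margin of error = z* · σ/√n = 1.645 · 5.6/√124 = 0.83

CI: (53.7 - 0.83, 53.7 + 0.83) = (52.87, 54.53)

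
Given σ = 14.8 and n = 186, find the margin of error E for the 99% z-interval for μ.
Margin of error = 2.80

Margin of error = z* · σ/√n
= 2.576 · 14.8/√186
= 2.576 · 14.8/13.6382
= 2.80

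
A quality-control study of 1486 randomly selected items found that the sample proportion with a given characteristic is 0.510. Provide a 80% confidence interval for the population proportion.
(0.493, 0.527)

Proportion CI:
SE = √(p̂(1-p̂)/n) = √(0.510 · 0.490 / 1486) = 0.01297

z* = 1.282
Margin = z* · SE = 1.282 · 0.01297 = 0.0166

CI: 0.510 ± 0.0166 = (0.493, 0.527)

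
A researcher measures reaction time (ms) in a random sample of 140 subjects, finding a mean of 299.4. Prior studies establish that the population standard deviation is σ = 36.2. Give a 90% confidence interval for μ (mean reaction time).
(294.37, 304.43)

z-interval (σ known):
z* = 1.645 for 90% confidence

Margin of error = z* · σ/√n = 1.645 · 36.2/√140 = 5.03

CI: (299.4 - 5.03, 299.4 + 5.03) = (294.37, 304.43)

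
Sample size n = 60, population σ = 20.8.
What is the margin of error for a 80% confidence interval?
Margin of error = 3.44

Margin of error = z* · σ/√n
= 1.282 · 20.8/√60
= 1.282 · 20.8/7.7460
= 3.44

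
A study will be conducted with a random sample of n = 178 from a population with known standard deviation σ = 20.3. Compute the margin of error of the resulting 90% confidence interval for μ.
Margin of error = 2.50

Margin of error = z* · σ/√n
= 1.645 · 20.3/√178
= 1.645 · 20.3/13.3417
= 2.50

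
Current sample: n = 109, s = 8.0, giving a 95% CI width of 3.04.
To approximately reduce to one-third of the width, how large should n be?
n ≈ 981

CI width ∝ 1/√n
To reduce width by factor 3, need √n to grow by 3 → need 3² = 9 times as many samples.

Current: n = 109, width = 3.04
New: n = 981, width ≈ 1.00

Width reduced by factor of 3.04/1.00 = 3.04.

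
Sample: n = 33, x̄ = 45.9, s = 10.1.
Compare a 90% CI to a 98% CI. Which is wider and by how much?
98% CI is wider by 2.65

df = 32
90% CI: t* = 1.694, (42.92, 48.88), width = 2 · t* · s/√n = 5.96
98% CI: t* = 2.449, (41.59, 50.21), width = 2 · t* · s/√n = 8.61

The 98% CI is wider by 8.61 - 5.96 = 2.65.
Higher confidence requires a wider interval.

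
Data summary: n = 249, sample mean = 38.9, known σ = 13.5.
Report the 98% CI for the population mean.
(36.91, 40.89)

z-interval (σ known):
z* = 2.326 for 98% confidence

Margin of error = z* · σ/√n = 2.326 · 13.5/√249 = 1.99

CI: (38.9 - 1.99, 38.9 + 1.99) = (36.91, 40.89)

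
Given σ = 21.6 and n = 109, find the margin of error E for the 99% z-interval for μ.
Margin of error = 5.33

Margin of error = z* · σ/√n
= 2.576 · 21.6/√109
= 2.576 · 21.6/10.4403
= 5.33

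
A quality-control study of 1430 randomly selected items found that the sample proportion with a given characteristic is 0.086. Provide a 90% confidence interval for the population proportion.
(0.074, 0.098)

Proportion CI:
SE = √(p̂(1-p̂)/n) = √(0.086 · 0.914 / 1430) = 0.00741

z* = 1.645
Margin = z* · SE = 1.645 · 0.00741 = 0.0122

CI: 0.086 ± 0.0122 = (0.074, 0.098)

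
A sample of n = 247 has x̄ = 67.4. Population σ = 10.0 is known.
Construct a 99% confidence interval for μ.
(65.76, 69.04)

z-interval (σ known):
z* = 2.576 for 99% confidence

Margin of error = z* · σ/√n = 2.576 · 10.0/√247 = 1.64

CI: (67.4 - 1.64, 67.4 + 1.64) = (65.76, 69.04)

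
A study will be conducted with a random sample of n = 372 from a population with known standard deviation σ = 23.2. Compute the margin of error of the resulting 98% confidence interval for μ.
Margin of error = 2.80

Margin of error = z* · σ/√n
= 2.326 · 23.2/√372
= 2.326 · 23.2/19.2873
= 2.80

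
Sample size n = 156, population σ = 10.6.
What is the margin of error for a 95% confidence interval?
Margin of error = 1.66

Margin of error = z* · σ/√n
= 1.960 · 10.6/√156
= 1.960 · 10.6/12.4900
= 1.66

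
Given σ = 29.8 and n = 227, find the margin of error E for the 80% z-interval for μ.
Margin of error = 2.54

Margin of error = z* · σ/√n
= 1.282 · 29.8/√227
= 1.282 · 29.8/15.0665
= 2.54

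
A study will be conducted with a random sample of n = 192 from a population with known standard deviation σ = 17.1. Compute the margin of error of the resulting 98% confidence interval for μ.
Margin of error = 2.87

Margin of error = z* · σ/√n
= 2.326 · 17.1/√192
= 2.326 · 17.1/13.8564
= 2.87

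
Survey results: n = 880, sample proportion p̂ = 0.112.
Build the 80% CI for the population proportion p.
(0.098, 0.126)

Proportion CI:
SE = √(p̂(1-p̂)/n) = √(0.112 · 0.888 / 880) = 0.01063

z* = 1.282
Margin = z* · SE = 1.282 · 0.01063 = 0.0136

CI: 0.112 ± 0.0136 = (0.098, 0.126)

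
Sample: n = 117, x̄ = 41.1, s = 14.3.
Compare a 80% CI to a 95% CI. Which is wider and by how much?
95% CI is wider by 1.83

df = 116
80% CI: t* = 1.289, (39.40, 42.80), width = 2 · t* · s/√n = 3.41
95% CI: t* = 1.981, (38.48, 43.72), width = 2 · t* · s/√n = 5.24

The 95% CI is wider by 5.24 - 3.41 = 1.83.
Higher confidence requires a wider interval.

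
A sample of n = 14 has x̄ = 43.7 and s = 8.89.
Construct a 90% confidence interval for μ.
(39.49, 47.91)

t-interval (σ unknown):
df = n - 1 = 13
t* = 1.771 for 90% confidence

Margin of error = t* · s/√n = 1.771 · 8.89/√14 = 4.21

CI: (39.49, 47.91)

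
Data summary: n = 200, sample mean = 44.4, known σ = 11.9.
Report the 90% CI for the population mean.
(43.02, 45.78)

z-interval (σ known):
z* = 1.645 for 90% confidence

Margin of error = z* · σ/√n = 1.645 · 11.9/√200 = 1.38

CI: (44.4 - 1.38, 44.4 + 1.38) = (43.02, 45.78)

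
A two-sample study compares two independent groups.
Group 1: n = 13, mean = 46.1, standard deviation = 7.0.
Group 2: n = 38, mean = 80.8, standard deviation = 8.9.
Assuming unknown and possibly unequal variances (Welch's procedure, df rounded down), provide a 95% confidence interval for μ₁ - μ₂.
(-39.67, -29.73)

Difference: x̄₁ - x̄₂ = -34.70
SE = √(s₁²/n₁ + s₂²/n₂) = √(7.0²/13 + 8.9²/38) = 2.4194
df = 26.33 → 26 (Welch–Satterthwaite, rounded down)
t* = 2.056

CI: -34.70 ± 2.056 · 2.4194 = -34.70 ± 4.97 = (-39.67, -29.73)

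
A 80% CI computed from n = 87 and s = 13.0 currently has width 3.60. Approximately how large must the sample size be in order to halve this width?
n ≈ 348

CI width ∝ 1/√n
To reduce width by factor 2, need √n to grow by 2 → need 2² = 4 times as many samples.

Current: n = 87, width = 3.60
New: n = 348, width ≈ 1.79

Width reduced by factor of 3.60/1.79 = 2.01.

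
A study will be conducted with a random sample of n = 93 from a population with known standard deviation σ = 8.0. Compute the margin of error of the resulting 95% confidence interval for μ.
Margin of error = 1.63

Margin of error = z* · σ/√n
= 1.960 · 8.0/√93
= 1.960 · 8.0/9.6437
= 1.63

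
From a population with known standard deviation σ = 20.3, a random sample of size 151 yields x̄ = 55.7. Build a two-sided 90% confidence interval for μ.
(52.98, 58.42)

z-interval (σ known):
z* = 1.645 for 90% confidence

Margin of error = z* · σ/√n = 1.645 · 20.3/√151 = 2.72

CI: (55.7 - 2.72, 55.7 + 2.72) = (52.98, 58.42)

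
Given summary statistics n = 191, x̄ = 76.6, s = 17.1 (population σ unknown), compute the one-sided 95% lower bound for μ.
μ ≥ 74.55

Lower bound (one-sided):
t* = 1.653 (one-sided for 95%)
Lower bound = x̄ - t* · s/√n = 76.6 - 1.653 · 17.1/√191 = 74.55

We are 95% confident that μ ≥ 74.55.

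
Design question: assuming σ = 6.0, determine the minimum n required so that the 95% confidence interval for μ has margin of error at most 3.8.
n ≥ 10

For margin E ≤ 3.8:
n ≥ (z* · σ / E)²
n ≥ (1.960 · 6.0 / 3.8)²
n ≥ 9.58

Minimum n = 10 (rounding up)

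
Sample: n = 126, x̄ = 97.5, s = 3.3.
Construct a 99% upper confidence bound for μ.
μ ≤ 98.19

Upper bound (one-sided):
t* = 2.357 (one-sided for 99%)
Upper bound = x̄ + t* · s/√n = 97.5 + 2.357 · 3.3/√126 = 98.19

We are 99% confident that μ ≤ 98.19.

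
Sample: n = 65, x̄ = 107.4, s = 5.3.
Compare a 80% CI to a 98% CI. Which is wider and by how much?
98% CI is wider by 1.44

df = 64
80% CI: t* = 1.295, (106.55, 108.25), width = 2 · t* · s/√n = 1.70
98% CI: t* = 2.386, (105.83, 108.97), width = 2 · t* · s/√n = 3.14

The 98% CI is wider by 3.14 - 1.70 = 1.44.
Higher confidence requires a wider interval.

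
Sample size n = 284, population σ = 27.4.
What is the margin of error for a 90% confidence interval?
Margin of error = 2.67

Margin of error = z* · σ/√n
= 1.645 · 27.4/√284
= 1.645 · 27.4/16.8523
= 2.67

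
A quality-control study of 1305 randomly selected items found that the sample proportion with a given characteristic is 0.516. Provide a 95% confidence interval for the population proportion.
(0.489, 0.543)

Proportion CI:
SE = √(p̂(1-p̂)/n) = √(0.516 · 0.484 / 1305) = 0.01383

z* = 1.960
Margin = z* · SE = 1.960 · 0.01383 = 0.0271

CI: 0.516 ± 0.0271 = (0.489, 0.543)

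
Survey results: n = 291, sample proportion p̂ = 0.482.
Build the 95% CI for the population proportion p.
(0.425, 0.539)

Proportion CI:
SE = √(p̂(1-p̂)/n) = √(0.482 · 0.518 / 291) = 0.02929

z* = 1.960
Margin = z* · SE = 1.960 · 0.02929 = 0.0574

CI: 0.482 ± 0.0574 = (0.425, 0.539)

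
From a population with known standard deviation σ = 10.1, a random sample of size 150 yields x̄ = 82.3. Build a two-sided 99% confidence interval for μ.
(80.18, 84.42)

z-interval (σ known):
z* = 2.576 for 99% confidence

Margin of error = z* · σ/√n = 2.576 · 10.1/√150 = 2.12

CI: (82.3 - 2.12, 82.3 + 2.12) = (80.18, 84.42)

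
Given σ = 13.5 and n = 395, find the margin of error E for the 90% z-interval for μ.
Margin of error = 1.12

Margin of error = z* · σ/√n
= 1.645 · 13.5/√395
= 1.645 · 13.5/19.8746
= 1.12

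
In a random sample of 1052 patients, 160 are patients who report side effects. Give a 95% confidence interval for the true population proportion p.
(0.130, 0.174)

Proportion CI:
p̂ = 160/1052 = 0.15209
SE = √(p̂(1-p̂)/n) = √(0.15209 · 0.84791 / 1052) = 0.01107

z* = 1.960
Margin = z* · SE = 1.960 · 0.01107 = 0.0217

CI: 0.15209 ± 0.0217 = (0.130, 0.174)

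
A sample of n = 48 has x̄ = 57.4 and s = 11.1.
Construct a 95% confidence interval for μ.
(54.18, 60.62)

t-interval (σ unknown):
df = n - 1 = 47
t* = 2.012 for 95% confidence

Margin of error = t* · s/√n = 2.012 · 11.1/√48 = 3.22

CI: (54.18, 60.62)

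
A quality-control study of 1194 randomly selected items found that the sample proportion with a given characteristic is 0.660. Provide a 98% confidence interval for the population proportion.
(0.628, 0.692)

Proportion CI:
SE = √(p̂(1-p̂)/n) = √(0.660 · 0.340 / 1194) = 0.01371

z* = 2.326
Margin = z* · SE = 2.326 · 0.01371 = 0.0319

CI: 0.660 ± 0.0319 = (0.628, 0.692)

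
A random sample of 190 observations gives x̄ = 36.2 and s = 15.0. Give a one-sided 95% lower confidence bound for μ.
μ ≥ 34.40

Lower bound (one-sided):
t* = 1.653 (one-sided for 95%)
Lower bound = x̄ - t* · s/√n = 36.2 - 1.653 · 15.0/√190 = 34.40

We are 95% confident that μ ≥ 34.40.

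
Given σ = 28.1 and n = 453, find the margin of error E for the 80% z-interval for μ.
Margin of error = 1.69

Margin of error = z* · σ/√n
= 1.282 · 28.1/√453
= 1.282 · 28.1/21.2838
= 1.69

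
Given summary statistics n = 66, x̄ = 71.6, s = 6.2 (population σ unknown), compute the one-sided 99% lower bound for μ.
μ ≥ 69.78

Lower bound (one-sided):
t* = 2.385 (one-sided for 99%)
Lower bound = x̄ - t* · s/√n = 71.6 - 2.385 · 6.2/√66 = 69.78

We are 99% confident that μ ≥ 69.78.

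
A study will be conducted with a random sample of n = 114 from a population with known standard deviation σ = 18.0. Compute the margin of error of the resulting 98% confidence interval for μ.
Margin of error = 3.92

Margin of error = z* · σ/√n
= 2.326 · 18.0/√114
= 2.326 · 18.0/10.6771
= 3.92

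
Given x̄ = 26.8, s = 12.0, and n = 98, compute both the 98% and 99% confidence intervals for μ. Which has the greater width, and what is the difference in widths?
99% CI is wider by 0.64

df = 97
98% CI: t* = 2.365, (23.93, 29.67), width = 2 · t* · s/√n = 5.73
99% CI: t* = 2.627, (23.62, 29.98), width = 2 · t* · s/√n = 6.37

The 99% CI is wider by 6.37 - 5.73 = 0.64.
Higher confidence requires a wider interval.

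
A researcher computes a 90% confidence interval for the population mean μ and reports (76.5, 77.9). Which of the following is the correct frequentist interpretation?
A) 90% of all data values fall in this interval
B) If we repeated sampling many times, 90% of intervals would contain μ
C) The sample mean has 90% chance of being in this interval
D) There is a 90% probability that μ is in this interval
B

A) Wrong — a CI is about the parameter μ, not individual data values.
B) Correct — this is the frequentist long-run coverage interpretation.
C) Wrong — x̄ is observed and sits in the interval by construction.
D) Wrong — μ is fixed; the randomness lives in the interval, not in μ.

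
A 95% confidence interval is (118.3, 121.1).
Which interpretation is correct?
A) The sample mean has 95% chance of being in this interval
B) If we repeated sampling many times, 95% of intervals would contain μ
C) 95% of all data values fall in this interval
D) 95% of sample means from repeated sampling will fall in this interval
B

A) Wrong — x̄ is observed and sits in the interval by construction.
B) Correct — this is the frequentist long-run coverage interpretation.
C) Wrong — a CI is about the parameter μ, not individual data values.
D) Wrong — coverage applies to intervals containing μ, not to future x̄ values.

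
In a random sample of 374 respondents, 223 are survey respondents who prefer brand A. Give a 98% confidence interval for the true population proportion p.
(0.537, 0.655)

Proportion CI:
p̂ = 223/374 = 0.59626
SE = √(p̂(1-p̂)/n) = √(0.59626 · 0.40374 / 374) = 0.02537

z* = 2.326
Margin = z* · SE = 2.326 · 0.02537 = 0.0590

CI: 0.59626 ± 0.0590 = (0.537, 0.655)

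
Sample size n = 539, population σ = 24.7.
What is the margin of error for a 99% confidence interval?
Margin of error = 2.74

Margin of error = z* · σ/√n
= 2.576 · 24.7/√539
= 2.576 · 24.7/23.2164
= 2.74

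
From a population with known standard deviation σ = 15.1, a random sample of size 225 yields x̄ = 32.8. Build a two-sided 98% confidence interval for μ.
(30.46, 35.14)

z-interval (σ known):
z* = 2.326 for 98% confidence

Margin of error = z* · σ/√n = 2.326 · 15.1/√225 = 2.34

CI: (32.8 - 2.34, 32.8 + 2.34) = (30.46, 35.14)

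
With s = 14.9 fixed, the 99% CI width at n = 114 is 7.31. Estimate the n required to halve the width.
n ≈ 456

CI width ∝ 1/√n
To reduce width by factor 2, need √n to grow by 2 → need 2² = 4 times as many samples.

Current: n = 114, width = 7.31
New: n = 456, width ≈ 3.61

Width reduced by factor of 7.31/3.61 = 2.02.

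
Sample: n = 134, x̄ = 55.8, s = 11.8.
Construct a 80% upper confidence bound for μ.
μ ≤ 56.66

Upper bound (one-sided):
t* = 0.844 (one-sided for 80%)
Upper bound = x̄ + t* · s/√n = 55.8 + 0.844 · 11.8/√134 = 56.66

We are 80% confident that μ ≤ 56.66.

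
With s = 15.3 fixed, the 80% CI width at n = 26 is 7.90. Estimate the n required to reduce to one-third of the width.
n ≈ 234

CI width ∝ 1/√n
To reduce width by factor 3, need √n to grow by 3 → need 3² = 9 times as many samples.

Current: n = 26, width = 7.90
New: n = 234, width ≈ 2.57

Width reduced by factor of 7.90/2.57 = 3.07.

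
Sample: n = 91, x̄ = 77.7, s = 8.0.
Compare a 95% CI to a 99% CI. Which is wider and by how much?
99% CI is wider by 1.08

df = 90
95% CI: t* = 1.987, (76.03, 79.37), width = 2 · t* · s/√n = 3.33
99% CI: t* = 2.632, (75.49, 79.91), width = 2 · t* · s/√n = 4.41

The 99% CI is wider by 4.41 - 3.33 = 1.08.
Higher confidence requires a wider interval.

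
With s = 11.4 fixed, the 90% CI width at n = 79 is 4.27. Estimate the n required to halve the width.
n ≈ 316

CI width ∝ 1/√n
To reduce width by factor 2, need √n to grow by 2 → need 2² = 4 times as many samples.

Current: n = 79, width = 4.27
New: n = 316, width ≈ 2.12

Width reduced by factor of 4.27/2.12 = 2.01.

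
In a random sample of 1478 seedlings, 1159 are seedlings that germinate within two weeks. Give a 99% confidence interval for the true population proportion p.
(0.757, 0.812)

Proportion CI:
p̂ = 1159/1478 = 0.78417
SE = √(p̂(1-p̂)/n) = √(0.78417 · 0.21583 / 1478) = 0.01070

z* = 2.576
Margin = z* · SE = 2.576 · 0.01070 = 0.0276

CI: 0.78417 ± 0.0276 = (0.757, 0.812)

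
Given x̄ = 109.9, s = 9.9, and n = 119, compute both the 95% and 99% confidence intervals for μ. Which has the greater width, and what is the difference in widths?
99% CI is wider by 1.16

df = 118
95% CI: t* = 1.980, (108.10, 111.70), width = 2 · t* · s/√n = 3.59
99% CI: t* = 2.618, (107.52, 112.28), width = 2 · t* · s/√n = 4.75

The 99% CI is wider by 4.75 - 3.59 = 1.16.
Higher confidence requires a wider interval.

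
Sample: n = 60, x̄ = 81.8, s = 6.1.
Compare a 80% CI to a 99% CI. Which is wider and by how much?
99% CI is wider by 2.15

df = 59
80% CI: t* = 1.296, (80.78, 82.82), width = 2 · t* · s/√n = 2.04
99% CI: t* = 2.662, (79.70, 83.90), width = 2 · t* · s/√n = 4.19

The 99% CI is wider by 4.19 - 2.04 = 2.15.
Higher confidence requires a wider interval.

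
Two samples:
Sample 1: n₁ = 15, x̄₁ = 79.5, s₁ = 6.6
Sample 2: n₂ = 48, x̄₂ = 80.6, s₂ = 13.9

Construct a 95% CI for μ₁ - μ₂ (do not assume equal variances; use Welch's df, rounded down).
(-6.39, 4.19)

Difference: x̄₁ - x̄₂ = -1.10
SE = √(s₁²/n₁ + s₂²/n₂) = √(6.6²/15 + 13.9²/48) = 2.6323
df = 50.70 → 50 (Welch–Satterthwaite, rounded down)
t* = 2.009

CI: -1.10 ± 2.009 · 2.6323 = -1.10 ± 5.29 = (-6.39, 4.19)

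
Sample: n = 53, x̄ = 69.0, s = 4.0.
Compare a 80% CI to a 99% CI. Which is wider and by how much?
99% CI is wider by 1.51

df = 52
80% CI: t* = 1.298, (68.29, 69.71), width = 2 · t* · s/√n = 1.43
99% CI: t* = 2.674, (67.53, 70.47), width = 2 · t* · s/√n = 2.94

The 99% CI is wider by 2.94 - 1.43 = 1.51.
Higher confidence requires a wider interval.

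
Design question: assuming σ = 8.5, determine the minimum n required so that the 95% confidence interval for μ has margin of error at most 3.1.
n ≥ 29

For margin E ≤ 3.1:
n ≥ (z* · σ / E)²
n ≥ (1.960 · 8.5 / 3.1)²
n ≥ 28.88

Minimum n = 29 (rounding up)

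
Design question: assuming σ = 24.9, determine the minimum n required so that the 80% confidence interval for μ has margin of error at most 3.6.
n ≥ 79

For margin E ≤ 3.6:
n ≥ (z* · σ / E)²
n ≥ (1.282 · 24.9 / 3.6)²
n ≥ 78.63

Minimum n = 79 (rounding up)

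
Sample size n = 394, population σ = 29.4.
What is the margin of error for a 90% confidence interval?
Margin of error = 2.44

Margin of error = z* · σ/√n
= 1.645 · 29.4/√394
= 1.645 · 29.4/19.8494
= 2.44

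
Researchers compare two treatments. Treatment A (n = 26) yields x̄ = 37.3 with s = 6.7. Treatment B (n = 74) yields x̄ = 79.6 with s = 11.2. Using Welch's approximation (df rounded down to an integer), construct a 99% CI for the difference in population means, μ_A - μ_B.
(-47.19, -37.41)

Difference: x̄₁ - x̄₂ = -42.30
SE = √(s₁²/n₁ + s₂²/n₂) = √(6.7²/26 + 11.2²/74) = 1.8498
df = 73.82 → 73 (Welch–Satterthwaite, rounded down)
t* = 2.645

CI: -42.30 ± 2.645 · 1.8498 = -42.30 ± 4.89 = (-47.19, -37.41)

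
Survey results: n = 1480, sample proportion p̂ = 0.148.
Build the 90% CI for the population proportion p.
(0.133, 0.163)

Proportion CI:
SE = √(p̂(1-p̂)/n) = √(0.148 · 0.852 / 1480) = 0.00923

z* = 1.645
Margin = z* · SE = 1.645 · 0.00923 = 0.0152

CI: 0.148 ± 0.0152 = (0.133, 0.163)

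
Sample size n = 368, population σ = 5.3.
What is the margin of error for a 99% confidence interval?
Margin of error = 0.71

Margin of error = z* · σ/√n
= 2.576 · 5.3/√368
= 2.576 · 5.3/19.1833
= 0.71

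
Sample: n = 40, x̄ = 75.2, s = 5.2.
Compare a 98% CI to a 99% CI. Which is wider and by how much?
99% CI is wider by 0.46

df = 39
98% CI: t* = 2.426, (73.21, 77.19), width = 2 · t* · s/√n = 3.99
99% CI: t* = 2.708, (72.97, 77.43), width = 2 · t* · s/√n = 4.45

The 99% CI is wider by 4.45 - 3.99 = 0.46.
Higher confidence requires a wider interval.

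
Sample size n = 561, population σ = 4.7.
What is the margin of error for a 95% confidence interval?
Margin of error = 0.39

Margin of error = z* · σ/√n
= 1.960 · 4.7/√561
= 1.960 · 4.7/23.6854
= 0.39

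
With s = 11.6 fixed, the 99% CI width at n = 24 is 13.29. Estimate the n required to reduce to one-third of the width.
n ≈ 216

CI width ∝ 1/√n
To reduce width by factor 3, need √n to grow by 3 → need 3² = 9 times as many samples.

Current: n = 24, width = 13.29
New: n = 216, width ≈ 4.10

Width reduced by factor of 13.29/4.10 = 3.24.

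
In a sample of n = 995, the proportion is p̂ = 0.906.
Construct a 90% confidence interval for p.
(0.891, 0.921)

Proportion CI:
SE = √(p̂(1-p̂)/n) = √(0.906 · 0.094 / 995) = 0.00925

z* = 1.645
Margin = z* · SE = 1.645 · 0.00925 = 0.0152

CI: 0.906 ± 0.0152 = (0.891, 0.921)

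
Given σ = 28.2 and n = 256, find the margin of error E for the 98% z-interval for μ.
Margin of error = 4.10

Margin of error = z* · σ/√n
= 2.326 · 28.2/√256
= 2.326 · 28.2/16.0000
= 4.10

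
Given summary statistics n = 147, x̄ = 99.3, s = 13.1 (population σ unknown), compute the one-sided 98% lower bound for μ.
μ ≥ 97.06

Lower bound (one-sided):
t* = 2.072 (one-sided for 98%)
Lower bound = x̄ - t* · s/√n = 99.3 - 2.072 · 13.1/√147 = 97.06

We are 98% confident that μ ≥ 97.06.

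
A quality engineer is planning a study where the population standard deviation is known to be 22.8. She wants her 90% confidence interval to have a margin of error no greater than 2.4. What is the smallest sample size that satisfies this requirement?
n ≥ 245

For margin E ≤ 2.4:
n ≥ (z* · σ / E)²
n ≥ (1.645 · 22.8 / 2.4)²
n ≥ 244.22

Minimum n = 245 (rounding up)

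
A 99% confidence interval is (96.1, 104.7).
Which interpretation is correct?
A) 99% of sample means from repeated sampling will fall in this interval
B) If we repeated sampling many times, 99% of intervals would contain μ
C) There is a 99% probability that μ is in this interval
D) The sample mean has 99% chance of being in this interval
B

A) Wrong — coverage applies to intervals containing μ, not to future x̄ values.
B) Correct — this is the frequentist long-run coverage interpretation.
C) Wrong — μ is fixed; the randomness lives in the interval, not in μ.
D) Wrong — x̄ is observed and sits in the interval by construction.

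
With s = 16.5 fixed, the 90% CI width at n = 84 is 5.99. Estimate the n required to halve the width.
n ≈ 336

CI width ∝ 1/√n
To reduce width by factor 2, need √n to grow by 2 → need 2² = 4 times as many samples.

Current: n = 84, width = 5.99
New: n = 336, width ≈ 2.97

Width reduced by factor of 5.99/2.97 = 2.02.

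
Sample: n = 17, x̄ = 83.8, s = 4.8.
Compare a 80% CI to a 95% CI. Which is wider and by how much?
95% CI is wider by 1.83

df = 16
80% CI: t* = 1.337, (82.24, 85.36), width = 2 · t* · s/√n = 3.11
95% CI: t* = 2.120, (81.33, 86.27), width = 2 · t* · s/√n = 4.94

The 95% CI is wider by 4.94 - 3.11 = 1.83.
Higher confidence requires a wider interval.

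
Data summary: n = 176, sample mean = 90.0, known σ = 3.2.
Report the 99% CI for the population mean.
(89.38, 90.62)

z-interval (σ known):
z* = 2.576 for 99% confidence

Margin of error = z* · σ/√n = 2.576 · 3.2/√176 = 0.62

CI: (90.0 - 0.62, 90.0 + 0.62) = (89.38, 90.62)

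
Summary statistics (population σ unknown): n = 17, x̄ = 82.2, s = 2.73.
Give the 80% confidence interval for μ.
(81.31, 83.09)

t-interval (σ unknown):
df = n - 1 = 16
t* = 1.337 for 80% confidence

Margin of error = t* · s/√n = 1.337 · 2.73/√17 = 0.89

CI: (81.31, 83.09)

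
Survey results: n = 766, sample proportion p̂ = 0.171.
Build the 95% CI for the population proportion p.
(0.144, 0.198)

Proportion CI:
SE = √(p̂(1-p̂)/n) = √(0.171 · 0.829 / 766) = 0.01360

z* = 1.960
Margin = z* · SE = 1.960 · 0.01360 = 0.0267

CI: 0.171 ± 0.0267 = (0.144, 0.198)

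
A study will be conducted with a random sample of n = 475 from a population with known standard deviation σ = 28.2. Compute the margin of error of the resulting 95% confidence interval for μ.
Margin of error = 2.54

Margin of error = z* · σ/√n
= 1.960 · 28.2/√475
= 1.960 · 28.2/21.7945
= 2.54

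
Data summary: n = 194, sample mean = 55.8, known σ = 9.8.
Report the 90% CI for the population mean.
(54.64, 56.96)

z-interval (σ known):
z* = 1.645 for 90% confidence

Margin of error = z* · σ/√n = 1.645 · 9.8/√194 = 1.16

CI: (55.8 - 1.16, 55.8 + 1.16) = (54.64, 56.96)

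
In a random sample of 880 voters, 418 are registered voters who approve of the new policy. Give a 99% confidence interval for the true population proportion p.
(0.432, 0.518)

Proportion CI:
p̂ = 418/880 = 0.47500
SE = √(p̂(1-p̂)/n) = √(0.47500 · 0.52500 / 880) = 0.01683

z* = 2.576
Margin = z* · SE = 2.576 · 0.01683 = 0.0434

CI: 0.47500 ± 0.0434 = (0.432, 0.518)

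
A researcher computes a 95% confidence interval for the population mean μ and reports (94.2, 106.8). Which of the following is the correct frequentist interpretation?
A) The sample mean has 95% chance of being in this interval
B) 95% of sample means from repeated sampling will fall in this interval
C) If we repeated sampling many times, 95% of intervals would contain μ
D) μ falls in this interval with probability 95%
C

A) Wrong — x̄ is observed and sits in the interval by construction.
B) Wrong — coverage applies to intervals containing μ, not to future x̄ values.
C) Correct — this is the frequentist long-run coverage interpretation.
D) Wrong — μ is fixed; the randomness lives in the interval, not in μ.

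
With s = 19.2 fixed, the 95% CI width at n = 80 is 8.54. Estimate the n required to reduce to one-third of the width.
n ≈ 720

CI width ∝ 1/√n
To reduce width by factor 3, need √n to grow by 3 → need 3² = 9 times as many samples.

Current: n = 80, width = 8.54
New: n = 720, width ≈ 2.81

Width reduced by factor of 8.54/2.81 = 3.04.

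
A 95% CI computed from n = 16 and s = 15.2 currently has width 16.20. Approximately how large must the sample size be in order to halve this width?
n ≈ 64

CI width ∝ 1/√n
To reduce width by factor 2, need √n to grow by 2 → need 2² = 4 times as many samples.

Current: n = 16, width = 16.20
New: n = 64, width ≈ 7.59

Width reduced by factor of 16.20/7.59 = 2.13.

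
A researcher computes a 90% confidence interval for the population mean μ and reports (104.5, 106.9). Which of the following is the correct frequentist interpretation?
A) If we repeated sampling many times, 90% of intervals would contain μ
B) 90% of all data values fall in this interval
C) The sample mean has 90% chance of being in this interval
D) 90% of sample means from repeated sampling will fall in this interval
A

A) Correct — this is the frequentist long-run coverage interpretation.
B) Wrong — a CI is about the parameter μ, not individual data values.
C) Wrong — x̄ is observed and sits in the interval by construction.
D) Wrong — coverage applies to intervals containing μ, not to future x̄ values.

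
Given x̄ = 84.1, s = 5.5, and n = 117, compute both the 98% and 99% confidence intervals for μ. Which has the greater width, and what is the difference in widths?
99% CI is wider by 0.26

df = 116
98% CI: t* = 2.359, (82.90, 85.30), width = 2 · t* · s/√n = 2.40
99% CI: t* = 2.619, (82.77, 85.43), width = 2 · t* · s/√n = 2.66

The 99% CI is wider by 2.66 - 2.40 = 0.26.
Higher confidence requires a wider interval.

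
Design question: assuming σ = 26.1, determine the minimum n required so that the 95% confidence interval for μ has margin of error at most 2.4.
n ≥ 455

For margin E ≤ 2.4:
n ≥ (z* · σ / E)²
n ≥ (1.960 · 26.1 / 2.4)²
n ≥ 454.33

Minimum n = 455 (rounding up)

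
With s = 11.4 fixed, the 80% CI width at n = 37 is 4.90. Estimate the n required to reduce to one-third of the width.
n ≈ 333

CI width ∝ 1/√n
To reduce width by factor 3, need √n to grow by 3 → need 3² = 9 times as many samples.

Current: n = 37, width = 4.90
New: n = 333, width ≈ 1.60

Width reduced by factor of 4.90/1.60 = 3.06.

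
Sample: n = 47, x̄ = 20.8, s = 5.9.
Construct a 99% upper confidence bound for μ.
μ ≤ 22.87

Upper bound (one-sided):
t* = 2.410 (one-sided for 99%)
Upper bound = x̄ + t* · s/√n = 20.8 + 2.410 · 5.9/√47 = 22.87

We are 99% confident that μ ≤ 22.87.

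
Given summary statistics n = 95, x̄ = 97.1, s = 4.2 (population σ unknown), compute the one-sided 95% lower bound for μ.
μ ≥ 96.38

Lower bound (one-sided):
t* = 1.661 (one-sided for 95%)
Lower bound = x̄ - t* · s/√n = 97.1 - 1.661 · 4.2/√95 = 96.38

We are 95% confident that μ ≥ 96.38.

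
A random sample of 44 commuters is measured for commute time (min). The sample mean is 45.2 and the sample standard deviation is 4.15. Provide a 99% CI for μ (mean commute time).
(43.51, 46.89)

t-interval (σ unknown):
df = n - 1 = 43
t* = 2.695 for 99% confidence

Margin of error = t* · s/√n = 2.695 · 4.15/√44 = 1.69

CI: (43.51, 46.89)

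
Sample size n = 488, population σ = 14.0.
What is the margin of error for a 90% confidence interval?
Margin of error = 1.04

Margin of error = z* · σ/√n
= 1.645 · 14.0/√488
= 1.645 · 14.0/22.0907
= 1.04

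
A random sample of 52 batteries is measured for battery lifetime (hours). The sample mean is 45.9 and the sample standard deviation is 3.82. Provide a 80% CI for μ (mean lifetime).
(45.21, 46.59)

t-interval (σ unknown):
df = n - 1 = 51
t* = 1.298 for 80% confidence

Margin of error = t* · s/√n = 1.298 · 3.82/√52 = 0.69

CI: (45.21, 46.59)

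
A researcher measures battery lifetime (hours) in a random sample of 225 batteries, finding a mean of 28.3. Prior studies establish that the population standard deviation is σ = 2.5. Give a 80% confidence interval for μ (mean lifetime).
(28.09, 28.51)

z-interval (σ known):
z* = 1.282 for 80% confidence

Margin of error = z* · σ/√n = 1.282 · 2.5/√225 = 0.21

CI: (28.3 - 0.21, 28.3 + 0.21) = (28.09, 28.51)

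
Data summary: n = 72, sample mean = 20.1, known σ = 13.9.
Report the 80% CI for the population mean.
(18.00, 22.20)

z-interval (σ known):
z* = 1.282 for 80% confidence

Margin of error = z* · σ/√n = 1.282 · 13.9/√72 = 2.10

CI: (20.1 - 2.10, 20.1 + 2.10) = (18.00, 22.20)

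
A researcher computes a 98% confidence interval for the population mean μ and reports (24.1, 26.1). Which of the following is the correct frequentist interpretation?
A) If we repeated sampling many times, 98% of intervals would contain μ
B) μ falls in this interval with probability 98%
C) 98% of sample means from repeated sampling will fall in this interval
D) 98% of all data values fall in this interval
A

A) Correct — this is the frequentist long-run coverage interpretation.
B) Wrong — μ is fixed; the randomness lives in the interval, not in μ.
C) Wrong — coverage applies to intervals containing μ, not to future x̄ values.
D) Wrong — a CI is about the parameter μ, not individual data values.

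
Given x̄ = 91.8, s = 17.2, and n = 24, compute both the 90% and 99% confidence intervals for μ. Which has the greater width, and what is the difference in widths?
99% CI is wider by 7.67

df = 23
90% CI: t* = 1.714, (85.78, 97.82), width = 2 · t* · s/√n = 12.04
99% CI: t* = 2.807, (81.94, 101.66), width = 2 · t* · s/√n = 19.71

The 99% CI is wider by 19.71 - 12.04 = 7.67.
Higher confidence requires a wider interval.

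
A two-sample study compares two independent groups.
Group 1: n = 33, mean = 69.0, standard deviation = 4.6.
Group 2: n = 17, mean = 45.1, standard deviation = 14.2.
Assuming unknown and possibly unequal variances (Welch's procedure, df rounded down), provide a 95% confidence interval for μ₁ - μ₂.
(16.44, 31.36)

Difference: x̄₁ - x̄₂ = 23.90
SE = √(s₁²/n₁ + s₂²/n₂) = √(4.6²/33 + 14.2²/17) = 3.5359
df = 17.75 → 17 (Welch–Satterthwaite, rounded down)
t* = 2.110

CI: 23.90 ± 2.110 · 3.5359 = 23.90 ± 7.46 = (16.44, 31.36)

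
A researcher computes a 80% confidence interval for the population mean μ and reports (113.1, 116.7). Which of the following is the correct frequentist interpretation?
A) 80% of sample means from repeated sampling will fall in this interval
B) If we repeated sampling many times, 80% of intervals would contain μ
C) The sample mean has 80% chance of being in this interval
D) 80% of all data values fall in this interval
B

A) Wrong — coverage applies to intervals containing μ, not to future x̄ values.
B) Correct — this is the frequentist long-run coverage interpretation.
C) Wrong — x̄ is observed and sits in the interval by construction.
D) Wrong — a CI is about the parameter μ, not individual data values.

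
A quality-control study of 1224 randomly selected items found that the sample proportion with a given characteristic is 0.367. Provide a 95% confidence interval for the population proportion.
(0.340, 0.394)

Proportion CI:
SE = √(p̂(1-p̂)/n) = √(0.367 · 0.633 / 1224) = 0.01378

z* = 1.960
Margin = z* · SE = 1.960 · 0.01378 = 0.0270

CI: 0.367 ± 0.0270 = (0.340, 0.394)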